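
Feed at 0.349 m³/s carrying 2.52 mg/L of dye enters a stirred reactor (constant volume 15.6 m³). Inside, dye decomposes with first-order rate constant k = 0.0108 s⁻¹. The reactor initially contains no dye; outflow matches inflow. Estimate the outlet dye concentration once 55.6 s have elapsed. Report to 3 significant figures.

1.43 mg/L

Accumulation = in − out − consumed: V dC/dt = Q C_in − Q C − k V C.
This is linear with rate a = Q/V + k = 0.033172 s⁻¹.
C_ss = Q C_in/(Q + kV) = 1.6995 mg/L; C(t) = C_ss + (C₀ − C_ss) e^(−a t).
C(55.6) = 1.6995 + (-1.6995)·e^(−0.033172·55.6) = 1.6995 + (-1.6995)·0.15813 = 1.4308 mg/L.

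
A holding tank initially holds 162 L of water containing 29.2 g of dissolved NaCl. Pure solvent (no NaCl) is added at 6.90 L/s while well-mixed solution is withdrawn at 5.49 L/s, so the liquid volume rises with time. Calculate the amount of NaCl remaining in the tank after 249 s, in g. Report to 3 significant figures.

Let m(t) be the amount of NaCl. Volume: V(t) = V₀ + (Q_in − Q_out) t = 162 + 1.4100 t; V(249) = 513.09 L.
No NaCl enters, so dm/dt = −Q_out · (m/V).
dm/m = −Q_out dt/(V₀ + 1.4100 t); integrating gives ln(m/m₀) = −(Q_out/(Q_in−Q_out)) ln(V/V₀).
m = m₀ (V₀/V)^(Q_out/(Q_in−Q_out)) = 29.2 × (162/513.09)^(3.8936) = 0.32804 g.

0.328 g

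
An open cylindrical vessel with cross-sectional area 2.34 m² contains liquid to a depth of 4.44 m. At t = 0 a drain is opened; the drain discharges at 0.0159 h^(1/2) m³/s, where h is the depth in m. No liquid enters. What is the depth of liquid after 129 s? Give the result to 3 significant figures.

A dh/dt = −Q_out = −0.0159 √h.
This is separable: 2 d(√h)/dt = −0.0159/A, so √h = √h₀ − (0.0159/(2A)) t.
√h = √4.44 − 0.0159·129/(2·2.34) = 2.1071 − 0.43827 = 1.6689.
h = 1.6689² = 2.7851 m.

2.79 m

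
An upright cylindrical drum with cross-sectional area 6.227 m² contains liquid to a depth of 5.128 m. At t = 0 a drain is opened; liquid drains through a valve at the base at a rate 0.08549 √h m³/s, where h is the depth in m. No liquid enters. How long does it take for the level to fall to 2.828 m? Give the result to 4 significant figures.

A dh/dt = −Q_out = −0.08549 √h.
∫ h^(−1/2) dh = −(0.08549/A) ∫ dt, giving 2√h = 2√h₀ − (0.08549/A) t.
t = 2A(√h₀ − √h)/0.08549 = 2·6.227·(√5.128 − √2.828)/0.08549
  = 12.4540 × (2.26451 − 1.68167) / 0.08549 = 84.9073 s.

84.91 s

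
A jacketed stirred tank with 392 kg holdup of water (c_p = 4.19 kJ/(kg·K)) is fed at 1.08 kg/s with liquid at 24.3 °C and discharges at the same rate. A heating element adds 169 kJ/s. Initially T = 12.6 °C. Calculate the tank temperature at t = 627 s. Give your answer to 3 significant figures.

First-law balance (no shaft work): M c_p dT/dt = ṁ c_p (T_in − T) + 169.
Rearrange: dT/dt = (T_ss − T)/τ with τ = M/ṁ = 362.96 s and T_ss = T_in + Q̇/(ṁ c_p) = 61.646 °C.
Integrating: T(t) = T_ss + (T₀ − T_ss) e^(−t/τ).
T(627) = 61.646 + (-49.046)·e^(−627/362.96) = 61.646 + (-49.046)·0.17774 = 52.929 °C.

52.9 °C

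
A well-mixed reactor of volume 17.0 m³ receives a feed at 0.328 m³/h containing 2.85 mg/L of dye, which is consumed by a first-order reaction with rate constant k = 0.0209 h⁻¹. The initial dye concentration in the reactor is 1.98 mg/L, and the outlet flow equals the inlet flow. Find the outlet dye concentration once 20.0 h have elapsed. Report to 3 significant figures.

1.64 mg/L

V dC/dt = Q(C_in − C) − k V C.
This is linear with rate a = Q/V + k = 0.040194 h⁻¹.
C_ss = Q C_in/(Q + kV) = 1.3681 mg/L; C(t) = C_ss + (C₀ − C_ss) e^(−a t).
C(20.0) = 1.3681 + (0.61193)·e^(−0.040194·20.0) = 1.3681 + (0.61193)·0.44759 = 1.6420 mg/L.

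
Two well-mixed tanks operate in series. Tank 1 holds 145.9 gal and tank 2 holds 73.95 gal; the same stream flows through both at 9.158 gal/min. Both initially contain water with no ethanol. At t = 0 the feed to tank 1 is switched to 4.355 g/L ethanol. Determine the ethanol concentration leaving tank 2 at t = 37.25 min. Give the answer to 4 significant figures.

Species balance on tank i: dCᵢ/dt = (Cᵢ₋₁ − Cᵢ)/τᵢ with τᵢ = Vᵢ/Q.
τ₁ = 145.9/9.158 = 15.9314 min; τ₂ = 73.95/9.158 = 8.07491 min.
Tank 1: C₁ = C_in(1 − e^(−t/τ₁)). Tank 2 (τ₁ ≠ τ₂): C₂ = C_in[1 − (τ₁ e^(−t/τ₁) − τ₂ e^(−t/τ₂))/(τ₁ − τ₂)].
At t = 37.25: e^(−t/τ₁) = 0.0965064, e^(−t/τ₂) = 0.00992145.
C₂ = 4.355·[1 − (15.9314·0.0965064 − 8.07491·0.00992145)/(7.85652)] = 4.355·0.814502 = 3.54716 g/L.

3.547 g/L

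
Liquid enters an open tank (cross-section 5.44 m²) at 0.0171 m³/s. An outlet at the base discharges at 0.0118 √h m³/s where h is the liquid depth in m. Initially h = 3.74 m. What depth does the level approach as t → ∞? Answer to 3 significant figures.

Unsteady balance on liquid volume: A dh/dt = Q_in − 0.0118 √h. At steady state dh/dt = 0:
Q_in = 0.0118 √h_ss ⇒ √h_ss = 0.0171/0.0118 = 1.4492.
h_ss = 1.4492² = 2.1000 m. (Since h₀ = 3.74 m > h_ss, the level will fall toward this value.)

2.10 m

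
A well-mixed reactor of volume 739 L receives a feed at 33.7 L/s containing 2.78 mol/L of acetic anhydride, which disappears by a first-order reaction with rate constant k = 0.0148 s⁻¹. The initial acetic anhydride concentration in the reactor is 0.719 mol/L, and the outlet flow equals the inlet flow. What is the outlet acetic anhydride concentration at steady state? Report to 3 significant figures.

V dC/dt = Q(C_in − C) − k V C.
Steady state (dC/dt = 0): C_ss = Q C_in/(Q + kV) = C_in/(1 + kV/Q).
C_ss = 33.7·2.78/(33.7 + 0.0148·739) = 93.686/44.637 = 2.0988 mol/L.

2.10 mol/L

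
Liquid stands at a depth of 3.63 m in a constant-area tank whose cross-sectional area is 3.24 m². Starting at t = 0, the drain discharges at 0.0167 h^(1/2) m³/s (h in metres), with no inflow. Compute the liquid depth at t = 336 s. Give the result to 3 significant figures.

1.08 m

With no inflow, A dh/dt = −0.0167 √h.
This is separable: 2 d(√h)/dt = −0.0167/A, so √h = √h₀ − (0.0167/(2A)) t.
√h = √3.63 − 0.0167·336/(2·3.24) = 1.9053 − 0.86593 = 1.0393.
h = 1.0393² = 1.0802 m.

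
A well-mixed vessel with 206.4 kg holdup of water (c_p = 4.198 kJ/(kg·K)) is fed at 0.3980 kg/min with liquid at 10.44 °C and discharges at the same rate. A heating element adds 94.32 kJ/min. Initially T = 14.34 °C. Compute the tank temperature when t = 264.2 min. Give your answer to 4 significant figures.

M c_p dT/dt = ṁ c_p (T_in − T) + Q̇.
τ = M/ṁ = 518.593 min; T_ss = T_in + Q̇/(ṁ c_p) = 10.44 + 94.32/(0.3980·4.198) = 66.8919 °C.
This is linear first-order; T(t) = T_ss + (T₀ − T_ss) e^(−t/τ).
T(264.2) = 66.8919 + (-52.5519)·e^(−264.2/518.593) = 66.8919 + (-52.5519)·0.600823 = 35.3175 °C.

35.32 °C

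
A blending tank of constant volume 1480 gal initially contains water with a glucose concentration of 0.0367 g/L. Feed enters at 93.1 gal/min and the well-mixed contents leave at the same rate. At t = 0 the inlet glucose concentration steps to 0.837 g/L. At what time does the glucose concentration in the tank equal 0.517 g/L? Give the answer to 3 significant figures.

Mass balance on the solute (V constant): V dC/dt = Q(C_in − C), so τ = V/Q = 15.897 min.
C(t) = C_in + (C₀ − C_in) e^(−t/τ). Set C = 0.517 and solve for t:
e^(−t/τ) = (C − C_in)/(C₀ − C_in) = (0.517 − 0.837)/(0.0367 − 0.837) = 0.39985
t = −τ ln(…) = 15.897 × 0.91667 = 14.572 min.

14.6 min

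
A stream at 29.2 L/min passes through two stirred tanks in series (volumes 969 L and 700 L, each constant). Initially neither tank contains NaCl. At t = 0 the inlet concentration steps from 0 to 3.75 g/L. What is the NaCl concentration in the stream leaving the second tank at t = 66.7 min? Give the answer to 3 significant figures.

2.54 g/L

Species balance on tank i: dCᵢ/dt = (Cᵢ₋₁ − Cᵢ)/τᵢ with τᵢ = Vᵢ/Q.
τ₁ = 969/29.2 = 33.185 min; τ₂ = 700/29.2 = 23.973 min.
Tank 1: C₁ = C_in(1 − e^(−t/τ₁)). Tank 2 (τ₁ ≠ τ₂): C₂ = C_in[1 − (τ₁ e^(−t/τ₁) − τ₂ e^(−t/τ₂))/(τ₁ − τ₂)].
At t = 66.7: e^(−t/τ₁) = 0.13400, e^(−t/τ₂) = 0.061893.
C₂ = 3.75·[1 − (33.185·0.13400 − 23.973·0.061893)/(9.2123)] = 3.75·0.67838 = 2.5439 g/L.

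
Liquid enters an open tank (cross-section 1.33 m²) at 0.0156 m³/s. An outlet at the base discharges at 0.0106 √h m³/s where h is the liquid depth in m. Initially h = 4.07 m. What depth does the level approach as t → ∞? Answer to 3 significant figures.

Level balance: A dh/dt = 0.0156 − 0.0106 √h. Setting dh/dt = 0:
Q_in = 0.0106 √h_ss ⇒ √h_ss = 0.0156/0.0106 = 1.4717.
h_ss = 1.4717² = 2.1659 m. (Since h₀ = 4.07 m > h_ss, the level will fall toward this value.)

2.17 m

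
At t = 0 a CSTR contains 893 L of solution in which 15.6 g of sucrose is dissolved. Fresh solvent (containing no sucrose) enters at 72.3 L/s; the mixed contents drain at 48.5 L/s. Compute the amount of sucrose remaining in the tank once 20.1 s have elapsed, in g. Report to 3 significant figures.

Let m(t) be the amount of sucrose. Volume: V(t) = V₀ + (Q_in − Q_out) t = 893 + 23.800 t; V(20.1) = 1371.4 L.
Solute balance: dm/dt = 0 − Q_out C = −Q_out m/V(t).
Separate: dm/m = −Q_out dt/V(t) ⇒ ln(m/m₀) = −(Q_out/(Q_in−Q_out)) ln(V/V₀).
m = m₀ (V₀/V)^(Q_out/(Q_in−Q_out)) = 15.6 × (893/1371.4)^(2.0378) = 6.5083 g.

6.51 g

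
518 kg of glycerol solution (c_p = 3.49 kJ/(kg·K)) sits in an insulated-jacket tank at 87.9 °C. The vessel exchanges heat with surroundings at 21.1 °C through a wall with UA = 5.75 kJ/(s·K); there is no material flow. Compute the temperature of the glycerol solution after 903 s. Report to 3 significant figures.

24.9 °C

Heat balance on the well-mixed liquid: M c_p dT/dt = −UA(T − T_amb).
dT/dt = (T_ss − T)/τ with T_ss = T_amb = 21.100 °C, τ = M c_p/UA = 518·3.49/5.75 = 314.40 s.
T approaches T_ss exponentially: T(t) = T_ss + (T₀ − T_ss) e^(−t/τ).
T(903) = 21.100 + (66.800)·0.056580 = 24.880 °C.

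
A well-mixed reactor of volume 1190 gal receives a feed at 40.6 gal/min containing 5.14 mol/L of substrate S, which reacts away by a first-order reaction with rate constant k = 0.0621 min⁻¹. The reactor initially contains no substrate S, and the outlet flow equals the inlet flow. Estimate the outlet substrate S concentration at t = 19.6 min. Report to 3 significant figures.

1.55 mol/L

Species balance: V dC/dt = Q C_in − Q C − k V C.
dC/dt = (Q/V) C_in − (Q/V + k) C; effective rate a = Q/V + k = 0.034118 + 0.0621 = 0.096218 min⁻¹.
C_ss = Q C_in/(Q + kV) = 1.8226 mol/L; C(t) = C_ss + (C₀ − C_ss) e^(−a t).
C(19.6) = 1.8226 + (-1.8226)·e^(−0.096218·19.6) = 1.8226 + (-1.8226)·0.15170 = 1.5461 mol/L.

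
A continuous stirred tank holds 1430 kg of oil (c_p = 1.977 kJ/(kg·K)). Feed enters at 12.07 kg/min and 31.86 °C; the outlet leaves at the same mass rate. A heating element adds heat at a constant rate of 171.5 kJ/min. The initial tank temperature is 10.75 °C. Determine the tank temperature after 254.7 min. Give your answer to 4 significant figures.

M c_p dT/dt = ṁ c_p (T_in − T) + Q̇.
τ = M/ṁ = 118.476 min; T_ss = T_in + Q̇/(ṁ c_p) = 31.86 + 171.5/(12.07·1.977) = 39.0470 °C.
T approaches T_ss exponentially: T(t) = T_ss + (T₀ − T_ss) e^(−t/τ).
T(254.7) = 39.0470 + (-28.2970)·e^(−254.7/118.476) = 39.0470 + (-28.2970)·0.116506 = 35.7503 °C.

35.75 °C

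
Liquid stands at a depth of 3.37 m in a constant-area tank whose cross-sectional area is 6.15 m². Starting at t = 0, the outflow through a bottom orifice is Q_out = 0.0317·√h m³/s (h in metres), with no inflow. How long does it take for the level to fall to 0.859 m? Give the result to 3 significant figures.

Accumulation of liquid (constant cross-section A): A dh/dt = −0.0317 √h.
This is separable: 2 d(√h)/dt = −0.0317/A, so √h = √h₀ − (0.0317/(2A)) t.
t = 2A(√h₀ − √h)/0.0317 = 2·6.15·(√3.37 − √0.859)/0.0317
  = 12.300 × (1.8358 − 0.92682) / 0.0317 = 352.68 s.

353 s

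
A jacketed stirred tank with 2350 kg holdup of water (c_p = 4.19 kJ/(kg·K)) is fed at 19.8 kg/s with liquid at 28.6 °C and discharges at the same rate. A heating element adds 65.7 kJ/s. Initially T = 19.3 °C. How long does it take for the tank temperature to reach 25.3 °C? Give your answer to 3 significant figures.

107 s

M c_p dT/dt = ṁ c_p (T_in − T) + Q̇.
τ = M/ṁ = 118.69 s; T_ss = T_in + Q̇/(ṁ c_p) = 29.392 °C.
T(t) = T_ss + (T₀ − T_ss) e^(−t/τ). Set T = 25.3:
e^(−t/τ) = (25.3 − 29.392)/(19.3 − 29.392) = 0.40547
t = −118.69 · ln(0.40547) = 107.14 s.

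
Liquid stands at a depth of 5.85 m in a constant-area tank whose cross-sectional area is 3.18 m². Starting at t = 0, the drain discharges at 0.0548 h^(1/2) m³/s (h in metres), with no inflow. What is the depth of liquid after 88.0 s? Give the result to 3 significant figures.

2.76 m

Accumulation of liquid (constant cross-section A): A dh/dt = −0.0548 √h.
∫ h^(−1/2) dh = −(0.0548/A) ∫ dt, giving 2√h = 2√h₀ − (0.0548/A) t.
√h = √5.85 − 0.0548·88.0/(2·3.18) = 2.4187 − 0.75824 = 1.6604.
h = 1.6604² = 2.7571 m.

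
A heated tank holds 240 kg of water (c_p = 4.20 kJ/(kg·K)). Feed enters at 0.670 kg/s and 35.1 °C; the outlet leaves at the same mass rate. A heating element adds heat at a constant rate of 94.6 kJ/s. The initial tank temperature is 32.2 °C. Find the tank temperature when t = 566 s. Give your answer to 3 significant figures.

M c_p dT/dt = ṁ c_p (T_in − T) + Q̇.
Rearrange: dT/dt = (T_ss − T)/τ with τ = M/ṁ = 358.21 s and T_ss = T_in + Q̇/(ṁ c_p) = 68.718 °C.
This is linear first-order; T(t) = T_ss + (T₀ − T_ss) e^(−t/τ).
T(566) = 68.718 + (-36.518)·e^(−566/358.21) = 68.718 + (-36.518)·0.20596 = 61.197 °C.

61.2 °C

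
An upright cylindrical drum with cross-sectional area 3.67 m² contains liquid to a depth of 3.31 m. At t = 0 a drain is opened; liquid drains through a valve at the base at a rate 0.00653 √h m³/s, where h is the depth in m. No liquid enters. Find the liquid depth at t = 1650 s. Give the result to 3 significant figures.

0.123 m

A dh/dt = −Q_out = −0.00653 √h.
This is separable: 2 d(√h)/dt = −0.00653/A, so √h = √h₀ − (0.00653/(2A)) t.
√h = √3.31 − 0.00653·1650/(2·3.67) = 1.8193 − 1.4679 = 0.35143.
h = 0.35143² = 0.12350 m.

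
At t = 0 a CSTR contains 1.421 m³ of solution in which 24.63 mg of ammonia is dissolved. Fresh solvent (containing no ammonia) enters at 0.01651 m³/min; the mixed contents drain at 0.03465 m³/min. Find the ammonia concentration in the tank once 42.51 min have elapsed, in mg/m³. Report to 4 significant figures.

8.504 mg/m³

Total volume: dV/dt = Q_in − Q_out = -0.0181400 m³/min, so V(t) = 1.421 − 0.0181400 t and V(42.51) = 0.649869 m³.
Solute balance: dm/dt = 0 − Q_out C = −Q_out m/V(t).
Separate: dm/m = −Q_out dt/V(t) ⇒ ln(m/m₀) = −(Q_out/(Q_in−Q_out)) ln(V/V₀).
m = m₀ (V₀/V)^(Q_out/(Q_in−Q_out)) = 24.63 × (1.421/0.649869)^(-1.91014) = 5.52660 mg.
C = m/V = 5.52660/0.649869 = 8.50418 mg/m³.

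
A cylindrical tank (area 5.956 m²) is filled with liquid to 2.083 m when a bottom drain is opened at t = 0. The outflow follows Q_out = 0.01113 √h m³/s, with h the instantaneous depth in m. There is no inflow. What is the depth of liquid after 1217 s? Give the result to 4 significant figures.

With no inflow, A dh/dt = −0.01113 √h.
∫ h^(−1/2) dh = −(0.01113/A) ∫ dt, giving 2√h = 2√h₀ − (0.01113/A) t.
√h = √2.083 − 0.01113·1217/(2·5.956) = 1.44326 − 1.13711 = 0.306154.
h = 0.306154² = 0.0937302 m.

0.09373 m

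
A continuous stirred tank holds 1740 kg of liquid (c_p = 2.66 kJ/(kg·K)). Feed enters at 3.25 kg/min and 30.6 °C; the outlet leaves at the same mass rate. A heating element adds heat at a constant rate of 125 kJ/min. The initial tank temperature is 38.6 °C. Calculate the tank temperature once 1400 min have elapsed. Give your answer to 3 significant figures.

44.6 °C

Energy balance: M c_p dT/dt = ṁ c_p (T_in − T) + 125.
Rearrange: dT/dt = (T_ss − T)/τ with τ = M/ṁ = 535.38 min and T_ss = T_in + Q̇/(ṁ c_p) = 45.059 °C.
Integrating: T(t) = T_ss + (T₀ − T_ss) e^(−t/τ).
T(1400) = 45.059 + (-6.4592)·e^(−1400/535.38) = 45.059 + (-6.4592)·0.073172 = 44.587 °C.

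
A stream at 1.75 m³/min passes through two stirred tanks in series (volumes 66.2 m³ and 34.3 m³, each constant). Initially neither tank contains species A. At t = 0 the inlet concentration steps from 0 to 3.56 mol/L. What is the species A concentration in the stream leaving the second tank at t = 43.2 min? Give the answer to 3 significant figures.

Each tank obeys Vᵢ dCᵢ/dt = Q(Cᵢ₋₁ − Cᵢ), so τᵢ = Vᵢ/Q.
τ₁ = 66.2/1.75 = 37.829 min; τ₂ = 34.3/1.75 = 19.600 min.
Tank 1: C₁ = C_in(1 − e^(−t/τ₁)). Tank 2 (τ₁ ≠ τ₂): C₂ = C_in[1 − (τ₁ e^(−t/τ₁) − τ₂ e^(−t/τ₂))/(τ₁ − τ₂)].
At t = 43.2: e^(−t/τ₁) = 0.31918, e^(−t/τ₂) = 0.11035.
C₂ = 3.56·[1 − (37.829·0.31918 − 19.600·0.11035)/(18.229)] = 3.56·0.45628 = 1.6243 mol/L.

1.62 mol/L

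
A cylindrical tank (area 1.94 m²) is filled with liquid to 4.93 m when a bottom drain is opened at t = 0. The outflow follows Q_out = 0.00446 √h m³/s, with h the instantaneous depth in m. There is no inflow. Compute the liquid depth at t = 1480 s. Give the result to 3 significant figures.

0.269 m

With no inflow, A dh/dt = −0.00446 √h.
Separate and integrate: 2(√h − √h₀) = −(0.00446/A) t.
√h = √4.93 − 0.00446·1480/(2·1.94) = 2.2204 − 1.7012 = 0.51912.
h = 0.51912² = 0.26949 m.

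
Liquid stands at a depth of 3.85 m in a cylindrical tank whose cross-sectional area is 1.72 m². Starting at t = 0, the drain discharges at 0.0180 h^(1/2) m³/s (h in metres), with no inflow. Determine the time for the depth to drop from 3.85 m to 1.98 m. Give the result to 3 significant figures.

With no inflow, A dh/dt = −0.0180 √h.
∫ h^(−1/2) dh = −(0.0180/A) ∫ dt, giving 2√h = 2√h₀ − (0.0180/A) t.
t = 2A(√h₀ − √h)/0.0180 = 2·1.72·(√3.85 − √1.98)/0.0180
  = 3.4400 × (1.9621 − 1.4071) / 0.0180 = 106.07 s.

106 s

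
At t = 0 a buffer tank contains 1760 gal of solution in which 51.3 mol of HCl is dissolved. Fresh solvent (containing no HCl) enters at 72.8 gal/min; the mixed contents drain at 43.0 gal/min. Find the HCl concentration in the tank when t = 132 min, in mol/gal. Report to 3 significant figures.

0.00166 mol/gal

Let m(t) be the amount of HCl. Volume: V(t) = V₀ + (Q_in − Q_out) t = 1760 + 29.800 t; V(132) = 5693.6 gal.
Species balance (pure solvent in): dm/dt = −Q_out · m/V(t).
Separate: dm/m = −Q_out dt/V(t) ⇒ ln(m/m₀) = −(Q_out/(Q_in−Q_out)) ln(V/V₀).
m = m₀ (V₀/V)^(Q_out/(Q_in−Q_out)) = 51.3 × (1760/5693.6)^(1.4430) = 9.4274 mol.
C = m/V = 9.4274/5693.6 = 0.0016558 mol/gal.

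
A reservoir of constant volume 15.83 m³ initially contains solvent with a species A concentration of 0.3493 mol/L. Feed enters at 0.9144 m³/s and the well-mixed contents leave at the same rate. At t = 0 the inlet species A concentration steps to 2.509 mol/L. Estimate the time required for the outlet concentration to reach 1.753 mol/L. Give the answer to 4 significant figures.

Species balance: V dC/dt = Q(C_in − C) ⇒ τ = V/Q = 17.3119 s.
C(t) = C_in + (C₀ − C_in) e^(−t/τ). Set C = 1.753 and solve for t:
e^(−t/τ) = (C − C_in)/(C₀ − C_in) = (1.753 − 2.509)/(0.3493 − 2.509) = 0.350049
t = −τ ln(…) = 17.3119 × 1.04968 = 18.1720 s.

18.17 s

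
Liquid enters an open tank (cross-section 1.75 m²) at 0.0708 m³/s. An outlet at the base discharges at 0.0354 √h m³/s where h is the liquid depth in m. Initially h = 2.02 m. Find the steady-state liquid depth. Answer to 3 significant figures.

Mass balance (ρ constant): A dh/dt = Q_in − 0.0354 √h. At steady state dh/dt = 0:
Q_in = 0.0354 √h_ss ⇒ √h_ss = 0.0708/0.0354 = 2.0000.
h_ss = 2.0000² = 4.0000 m. (Since h₀ = 2.02 m < h_ss, the level will rise toward this value.)

4.00 m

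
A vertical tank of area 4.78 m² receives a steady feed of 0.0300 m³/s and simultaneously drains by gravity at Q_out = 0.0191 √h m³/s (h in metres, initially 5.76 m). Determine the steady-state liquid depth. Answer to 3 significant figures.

2.47 m

Volume balance on the tank: A dh/dt = Q_in − 0.0191 √h. At steady state dh/dt = 0:
Q_in = 0.0191 √h_ss ⇒ √h_ss = 0.0300/0.0191 = 1.5707.
h_ss = 1.5707² = 2.4670 m. (Since h₀ = 5.76 m > h_ss, the level will fall toward this value.)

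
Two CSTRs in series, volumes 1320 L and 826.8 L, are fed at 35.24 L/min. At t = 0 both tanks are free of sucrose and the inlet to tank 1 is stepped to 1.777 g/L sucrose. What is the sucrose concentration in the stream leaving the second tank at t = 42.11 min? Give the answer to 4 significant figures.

0.7267 g/L

Time constants: τᵢ = Vᵢ/Q for each well-mixed tank.
τ₁ = 1320/35.24 = 37.4574 min; τ₂ = 826.8/35.24 = 23.4620 min.
Solving the cascade with C₁(0)=C₂(0)=0 gives C₂(t) = C_in[1 − (τ₁ e^(−t/τ₁) − τ₂ e^(−t/τ₂))/(τ₁ − τ₂)].
At t = 42.11: e^(−t/τ₁) = 0.324909, e^(−t/τ₂) = 0.166158.
C₂ = 1.777·[1 − (37.4574·0.324909 − 23.4620·0.166158)/(13.9955)] = 1.777·0.408960 = 0.726721 g/L.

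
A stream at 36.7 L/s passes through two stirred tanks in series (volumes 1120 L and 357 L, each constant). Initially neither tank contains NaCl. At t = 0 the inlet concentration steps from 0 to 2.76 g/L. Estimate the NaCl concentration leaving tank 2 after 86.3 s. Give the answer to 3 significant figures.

Each tank obeys Vᵢ dCᵢ/dt = Q(Cᵢ₋₁ − Cᵢ), so τᵢ = Vᵢ/Q.
τ₁ = 1120/36.7 = 30.518 s; τ₂ = 357/36.7 = 9.7275 s.
Tank 1: C₁ = C_in(1 − e^(−t/τ₁)). Tank 2 (τ₁ ≠ τ₂): C₂ = C_in[1 − (τ₁ e^(−t/τ₁) − τ₂ e^(−t/τ₂))/(τ₁ − τ₂)].
At t = 86.3: e^(−t/τ₁) = 0.059139, e^(−t/τ₂) = 0.00014030.
C₂ = 2.76·[1 − (30.518·0.059139 − 9.7275·0.00014030)/(20.790)] = 2.76·0.91326 = 2.5206 g/L.

2.52 g/L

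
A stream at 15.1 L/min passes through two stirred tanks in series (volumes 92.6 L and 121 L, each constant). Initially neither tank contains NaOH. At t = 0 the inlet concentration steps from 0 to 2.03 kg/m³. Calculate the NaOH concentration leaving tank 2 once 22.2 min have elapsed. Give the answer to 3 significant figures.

1.67 kg/m³

Each tank obeys Vᵢ dCᵢ/dt = Q(Cᵢ₋₁ − Cᵢ), so τᵢ = Vᵢ/Q.
τ₁ = 92.6/15.1 = 6.1325 min; τ₂ = 121/15.1 = 8.0132 min.
Solving the cascade with C₁(0)=C₂(0)=0 gives C₂(t) = C_in[1 − (τ₁ e^(−t/τ₁) − τ₂ e^(−t/τ₂))/(τ₁ − τ₂)].
At t = 22.2: e^(−t/τ₁) = 0.026780, e^(−t/τ₂) = 0.062636.
C₂ = 2.03·[1 − (6.1325·0.026780 − 8.0132·0.062636)/(-1.8808)] = 2.03·0.82045 = 1.6655 kg/m³.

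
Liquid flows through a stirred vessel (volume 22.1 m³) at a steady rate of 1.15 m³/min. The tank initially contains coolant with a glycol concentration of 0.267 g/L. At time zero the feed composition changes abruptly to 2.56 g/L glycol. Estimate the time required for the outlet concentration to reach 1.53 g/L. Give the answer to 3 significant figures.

15.4 min

Unsteady species balance (constant V, well mixed): V dC/dt = Q(C_in − C), so τ = V/Q = 19.217 min.
C(t) = C_in + (C₀ − C_in) e^(−t/τ). Set C = 1.53 and solve for t:
e^(−t/τ) = (C − C_in)/(C₀ − C_in) = (1.53 − 2.56)/(0.267 − 2.56) = 0.44919
t = −τ ln(…) = 19.217 × 0.80030 = 15.380 min.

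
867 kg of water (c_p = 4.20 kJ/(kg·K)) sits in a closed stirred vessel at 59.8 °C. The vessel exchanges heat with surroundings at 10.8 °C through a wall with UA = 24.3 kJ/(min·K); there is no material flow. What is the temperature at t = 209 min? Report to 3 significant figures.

22.9 °C

Lumped-capacitance energy balance: M c_p dT/dt = UA(T_amb − T).
dT/dt = (T_ss − T)/τ with T_ss = T_amb = 10.800 °C, τ = M c_p/UA = 867·4.20/24.3 = 149.85 min.
T approaches T_ss exponentially: T(t) = T_ss + (T₀ − T_ss) e^(−t/τ).
T(209) = 10.800 + (49.000)·0.24790 = 22.947 °C.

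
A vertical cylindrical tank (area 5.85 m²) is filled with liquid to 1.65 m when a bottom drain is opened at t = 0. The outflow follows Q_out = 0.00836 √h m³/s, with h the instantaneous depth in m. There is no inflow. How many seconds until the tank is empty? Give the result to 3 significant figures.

1800 s

Volume balance on the tank: A dh/dt = −0.00836 √h.
Separate and integrate: 2(√h − √h₀) = −(0.00836/A) t.
Set h = 0: 2√h₀ = (0.00836/A) t_empty ⇒ t_empty = 2A√h₀/0.00836.
t_empty = 2·5.85·√1.65/0.00836 = 11.700·1.2845/0.00836 = 1797.7 s.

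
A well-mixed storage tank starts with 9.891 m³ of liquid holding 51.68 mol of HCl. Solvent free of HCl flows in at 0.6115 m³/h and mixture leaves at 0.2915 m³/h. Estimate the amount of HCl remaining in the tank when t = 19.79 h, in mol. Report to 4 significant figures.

Let m(t) be the amount of HCl. Volume: V(t) = V₀ + (Q_in − Q_out) t = 9.891 + 0.320000 t; V(19.79) = 16.2238 m³.
Species balance (pure solvent in): dm/dt = −Q_out · m/V(t).
dm/m = −Q_out dt/(V₀ + 0.320000 t); integrating gives ln(m/m₀) = −(Q_out/(Q_in−Q_out)) ln(V/V₀).
m = m₀ (V₀/V)^(Q_out/(Q_in−Q_out)) = 51.68 × (9.891/16.2238)^(0.910937) = 32.9269 mol.

32.93 mol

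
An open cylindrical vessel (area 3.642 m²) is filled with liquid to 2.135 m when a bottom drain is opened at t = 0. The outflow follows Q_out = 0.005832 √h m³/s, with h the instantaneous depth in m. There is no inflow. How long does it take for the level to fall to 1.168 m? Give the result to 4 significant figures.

475.1 s

A dh/dt = −Q_out = −0.005832 √h.
Separate and integrate: 2(√h − √h₀) = −(0.005832/A) t.
t = 2A(√h₀ − √h)/0.005832 = 2·3.642·(√2.135 − √1.168)/0.005832
  = 7.28400 × (1.46116 − 1.08074) / 0.005832 = 475.138 s.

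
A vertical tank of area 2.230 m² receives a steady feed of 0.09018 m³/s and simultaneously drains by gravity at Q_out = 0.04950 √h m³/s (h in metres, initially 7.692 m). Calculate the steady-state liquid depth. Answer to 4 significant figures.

3.319 m

Volume balance on the tank: A dh/dt = Q_in − 0.04950 √h. At steady state dh/dt = 0:
Q_in = 0.04950 √h_ss ⇒ √h_ss = 0.09018/0.04950 = 1.82182.
h_ss = 1.82182² = 3.31902 m. (Since h₀ = 7.692 m > h_ss, the level will fall toward this value.)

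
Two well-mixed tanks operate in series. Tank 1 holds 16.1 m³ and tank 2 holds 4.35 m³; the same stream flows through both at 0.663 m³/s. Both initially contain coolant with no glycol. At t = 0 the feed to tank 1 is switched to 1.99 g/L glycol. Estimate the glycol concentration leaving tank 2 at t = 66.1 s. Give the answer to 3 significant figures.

Species balance on tank i: dCᵢ/dt = (Cᵢ₋₁ − Cᵢ)/τᵢ with τᵢ = Vᵢ/Q.
τ₁ = 16.1/0.663 = 24.284 s; τ₂ = 4.35/0.663 = 6.5611 s.
Tank 1: C₁ = C_in(1 − e^(−t/τ₁)). Tank 2 (τ₁ ≠ τ₂): C₂ = C_in[1 − (τ₁ e^(−t/τ₁) − τ₂ e^(−t/τ₂))/(τ₁ − τ₂)].
At t = 66.1: e^(−t/τ₁) = 0.065743, e^(−t/τ₂) = 4.2138e-05.
C₂ = 1.99·[1 − (24.284·0.065743 − 6.5611·4.2138e-05)/(17.722)] = 1.99·0.90993 = 1.8108 g/L.

1.81 g/L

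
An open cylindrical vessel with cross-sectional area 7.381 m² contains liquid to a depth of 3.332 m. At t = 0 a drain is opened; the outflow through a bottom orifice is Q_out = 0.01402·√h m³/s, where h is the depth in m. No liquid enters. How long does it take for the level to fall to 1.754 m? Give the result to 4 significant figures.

527.5 s

Volume balance on the tank: A dh/dt = −0.01402 √h.
∫ h^(−1/2) dh = −(0.01402/A) ∫ dt, giving 2√h = 2√h₀ − (0.01402/A) t.
t = 2A(√h₀ − √h)/0.01402 = 2·7.381·(√3.332 − √1.754)/0.01402
  = 14.7620 × (1.82538 − 1.32439) / 0.01402 = 527.505 s.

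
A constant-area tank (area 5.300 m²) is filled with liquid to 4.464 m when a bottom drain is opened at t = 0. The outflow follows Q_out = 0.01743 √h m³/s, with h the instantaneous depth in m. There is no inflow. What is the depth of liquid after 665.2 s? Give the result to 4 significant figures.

1.038 m

A dh/dt = −Q_out = −0.01743 √h.
∫ h^(−1/2) dh = −(0.01743/A) ∫ dt, giving 2√h = 2√h₀ − (0.01743/A) t.
√h = √4.464 − 0.01743·665.2/(2·5.300) = 2.11282 − 1.09381 = 1.01900.
h = 1.01900² = 1.03837 m.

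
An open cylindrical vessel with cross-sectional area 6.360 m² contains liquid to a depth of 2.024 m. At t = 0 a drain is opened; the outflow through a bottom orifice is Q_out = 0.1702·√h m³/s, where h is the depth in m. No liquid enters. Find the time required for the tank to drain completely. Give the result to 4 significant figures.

106.3 s

With no inflow, A dh/dt = −0.1702 √h.
Separate and integrate: 2(√h − √h₀) = −(0.1702/A) t.
Set h = 0: 2√h₀ = (0.1702/A) t_empty ⇒ t_empty = 2A√h₀/0.1702.
t_empty = 2·6.360·√2.024/0.1702 = 12.7200·1.42267/0.1702 = 106.324 s.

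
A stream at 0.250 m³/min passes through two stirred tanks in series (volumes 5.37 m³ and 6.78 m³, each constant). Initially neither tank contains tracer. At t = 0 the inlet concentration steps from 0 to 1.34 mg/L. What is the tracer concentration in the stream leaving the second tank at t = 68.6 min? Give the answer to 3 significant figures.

Time constants: τᵢ = Vᵢ/Q for each well-mixed tank.
τ₁ = 5.37/0.250 = 21.480 min; τ₂ = 6.78/0.250 = 27.120 min.
Solving the cascade with C₁(0)=C₂(0)=0 gives C₂(t) = C_in[1 − (τ₁ e^(−t/τ₁) − τ₂ e^(−t/τ₂))/(τ₁ − τ₂)].
At t = 68.6: e^(−t/τ₁) = 0.041021, e^(−t/τ₂) = 0.079699.
C₂ = 1.34·[1 − (21.480·0.041021 − 27.120·0.079699)/(-5.6400)] = 1.34·0.77300 = 1.0358 mg/L.

1.04 mg/L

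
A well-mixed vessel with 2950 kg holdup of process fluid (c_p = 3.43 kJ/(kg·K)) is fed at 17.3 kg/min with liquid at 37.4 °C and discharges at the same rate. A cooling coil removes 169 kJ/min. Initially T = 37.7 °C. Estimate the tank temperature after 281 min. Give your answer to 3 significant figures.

Unsteady energy balance on the tank contents: M c_p dT/dt = ṁ c_p (T_in − T) − 169.
τ = M/ṁ = 170.52 min; T_ss = T_in − Q̇/(ṁ c_p) = 37.4 − 169/(17.3·3.43) = 34.552 °C.
Integrating: T(t) = T_ss + (T₀ − T_ss) e^(−t/τ).
T(281) = 34.552 + (3.1480)·e^(−281/170.52) = 34.552 + (3.1480)·0.19245 = 35.158 °C.

35.2 °C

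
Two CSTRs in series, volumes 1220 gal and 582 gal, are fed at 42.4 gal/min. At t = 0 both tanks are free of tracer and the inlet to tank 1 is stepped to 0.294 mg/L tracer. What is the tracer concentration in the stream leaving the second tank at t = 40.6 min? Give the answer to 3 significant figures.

Time constants: τᵢ = Vᵢ/Q for each well-mixed tank.
τ₁ = 1220/42.4 = 28.774 min; τ₂ = 582/42.4 = 13.726 min.
Tank 1: C₁ = C_in(1 − e^(−t/τ₁)). Tank 2 (τ₁ ≠ τ₂): C₂ = C_in[1 − (τ₁ e^(−t/τ₁) − τ₂ e^(−t/τ₂))/(τ₁ − τ₂)].
At t = 40.6: e^(−t/τ₁) = 0.24390, e^(−t/τ₂) = 0.051933.
C₂ = 0.294·[1 − (28.774·0.24390 − 13.726·0.051933)/(15.047)] = 0.294·0.58099 = 0.17081 mg/L.

0.171 mg/L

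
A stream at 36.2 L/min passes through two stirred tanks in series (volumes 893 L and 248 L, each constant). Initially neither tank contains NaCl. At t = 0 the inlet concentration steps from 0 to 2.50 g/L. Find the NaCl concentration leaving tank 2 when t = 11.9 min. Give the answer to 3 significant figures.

Time constants: τᵢ = Vᵢ/Q for each well-mixed tank.
τ₁ = 893/36.2 = 24.669 min; τ₂ = 248/36.2 = 6.8508 min.
Solving the cascade with C₁(0)=C₂(0)=0 gives C₂(t) = C_in[1 − (τ₁ e^(−t/τ₁) − τ₂ e^(−t/τ₂))/(τ₁ − τ₂)].
At t = 11.9: e^(−t/τ₁) = 0.61730, e^(−t/τ₂) = 0.17604.
C₂ = 2.50·[1 − (24.669·0.61730 − 6.8508·0.17604)/(17.818)] = 2.50·0.21304 = 0.53259 g/L.

0.533 g/L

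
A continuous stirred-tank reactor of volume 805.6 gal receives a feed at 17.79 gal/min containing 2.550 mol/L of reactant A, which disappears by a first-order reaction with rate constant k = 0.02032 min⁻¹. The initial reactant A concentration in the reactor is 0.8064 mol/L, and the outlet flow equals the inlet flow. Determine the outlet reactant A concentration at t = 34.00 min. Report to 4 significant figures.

Species balance: V dC/dt = Q C_in − Q C − k V C.
dC/dt = (Q/V) C_in − (Q/V + k) C; effective rate a = Q/V + k = 0.0220829 + 0.02032 = 0.0424029 min⁻¹.
C_ss = Q C_in/(Q + kV) = 1.32801 mol/L; C(t) = C_ss + (C₀ − C_ss) e^(−a t).
C(34.00) = 1.32801 + (-0.521609)·e^(−0.0424029·34.00) = 1.32801 + (-0.521609)·0.236525 = 1.20463 mol/L.

1.205 mol/L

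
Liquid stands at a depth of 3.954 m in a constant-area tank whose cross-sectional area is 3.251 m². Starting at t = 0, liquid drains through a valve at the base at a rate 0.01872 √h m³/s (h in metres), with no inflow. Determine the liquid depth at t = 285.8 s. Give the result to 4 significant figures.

1.359 m

Volume balance on the tank: A dh/dt = −0.01872 √h.
Separate and integrate: 2(√h − √h₀) = −(0.01872/A) t.
√h = √3.954 − 0.01872·285.8/(2·3.251) = 1.98847 − 0.822851 = 1.16562.
h = 1.16562² = 1.35866 m.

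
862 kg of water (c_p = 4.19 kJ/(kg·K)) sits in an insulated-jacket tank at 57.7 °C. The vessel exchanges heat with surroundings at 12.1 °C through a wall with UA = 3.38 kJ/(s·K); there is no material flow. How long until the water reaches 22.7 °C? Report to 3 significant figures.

1560 s

M c_p dT/dt = −UA(T − T_amb).
τ = M c_p/UA = 1068.6 s; T_ss = T_amb = 12.100 °C.
T(t) = T_ss + (T₀ − T_ss)e^(−t/τ); set T = 22.7:
t = −τ ln[(T − T_ss)/(T₀ − T_ss)] = −1068.6 · ln(0.23246) = 1559.1 s.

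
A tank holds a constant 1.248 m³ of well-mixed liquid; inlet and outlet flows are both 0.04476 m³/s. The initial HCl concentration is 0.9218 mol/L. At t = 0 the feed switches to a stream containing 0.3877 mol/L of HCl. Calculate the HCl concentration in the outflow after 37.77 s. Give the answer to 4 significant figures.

0.5255 mol/L

Transient balance on the dissolved component: V dC/dt = Q(C_in − C).
Time constant τ = V/Q = 1.248/0.04476 = 27.8820 s.
This is linear first-order; C(t) = C_in + (C₀ − C_in) e^(−t/τ).
C(37.77) = 0.3877 + (0.9218 − 0.3877)·e^(−37.77/27.8820) = 0.3877 + (0.534100)·0.258041 = 0.525520 mol/L.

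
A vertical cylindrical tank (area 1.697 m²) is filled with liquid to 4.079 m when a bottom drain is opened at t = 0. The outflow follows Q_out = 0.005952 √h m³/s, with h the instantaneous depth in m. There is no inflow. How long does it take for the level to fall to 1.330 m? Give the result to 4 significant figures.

Volume balance on the tank: A dh/dt = −0.005952 √h.
Separate and integrate: 2(√h − √h₀) = −(0.005952/A) t.
t = 2A(√h₀ − √h)/0.005952 = 2·1.697·(√4.079 − √1.330)/0.005952
  = 3.39400 × (2.01965 − 1.15326) / 0.005952 = 494.044 s.

494.0 s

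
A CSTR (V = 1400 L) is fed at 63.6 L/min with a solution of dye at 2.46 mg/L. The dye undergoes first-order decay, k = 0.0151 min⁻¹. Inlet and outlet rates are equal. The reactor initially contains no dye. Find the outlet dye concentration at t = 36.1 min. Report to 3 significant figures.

1.64 mg/L

Species balance: V dC/dt = Q C_in − Q C − k V C.
This is linear with rate a = Q/V + k = 0.060529 min⁻¹.
C_ss = Q C_in/(Q + kV) = 1.8463 mg/L; C(t) = C_ss + (C₀ − C_ss) e^(−a t).
C(36.1) = 1.8463 + (-1.8463)·e^(−0.060529·36.1) = 1.8463 + (-1.8463)·0.11247 = 1.6387 mg/L.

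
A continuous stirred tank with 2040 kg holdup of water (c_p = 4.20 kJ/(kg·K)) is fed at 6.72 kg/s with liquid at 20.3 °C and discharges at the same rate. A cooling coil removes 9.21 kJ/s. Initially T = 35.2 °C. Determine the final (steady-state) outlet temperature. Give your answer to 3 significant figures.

M c_p dT/dt = ṁ c_p (T_in − T) − Q̇.
At steady state dT/dt = 0 ⇒ T_ss = T_in − Q̇/(ṁ c_p) = 20.3 − 9.21/(6.72·4.20) = 19.974 °C.

20.0 °C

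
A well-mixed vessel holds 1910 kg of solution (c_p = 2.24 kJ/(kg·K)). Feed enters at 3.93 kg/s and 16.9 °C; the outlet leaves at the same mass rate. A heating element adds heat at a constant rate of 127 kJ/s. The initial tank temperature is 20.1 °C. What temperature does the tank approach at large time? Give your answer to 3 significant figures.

31.3 °C

M c_p dT/dt = ṁ c_p (T_in − T) + Q̇.
At steady state dT/dt = 0 ⇒ T_ss = T_in + Q̇/(ṁ c_p) = 16.9 + 127/(3.93·2.24) = 31.327 °C.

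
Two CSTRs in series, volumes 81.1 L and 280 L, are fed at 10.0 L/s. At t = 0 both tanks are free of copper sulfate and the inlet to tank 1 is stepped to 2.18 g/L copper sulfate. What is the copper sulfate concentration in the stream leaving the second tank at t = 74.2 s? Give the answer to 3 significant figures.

1.96 g/L

Species balance on tank i: dCᵢ/dt = (Cᵢ₋₁ − Cᵢ)/τᵢ with τᵢ = Vᵢ/Q.
τ₁ = 81.1/10.0 = 8.1100 s; τ₂ = 280/10.0 = 28.000 s.
Solving the cascade with C₁(0)=C₂(0)=0 gives C₂(t) = C_in[1 − (τ₁ e^(−t/τ₁) − τ₂ e^(−t/τ₂))/(τ₁ − τ₂)].
At t = 74.2: e^(−t/τ₁) = 0.00010630, e^(−t/τ₂) = 0.070651.
C₂ = 2.18·[1 − (8.1100·0.00010630 − 28.000·0.070651)/(-19.890)] = 2.18·0.90058 = 1.9633 g/L.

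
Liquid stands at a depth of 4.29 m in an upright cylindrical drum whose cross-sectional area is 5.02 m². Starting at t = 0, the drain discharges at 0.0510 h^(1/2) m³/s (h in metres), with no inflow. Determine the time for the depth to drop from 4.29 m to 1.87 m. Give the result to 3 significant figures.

139 s

Accumulation of liquid (constant cross-section A): A dh/dt = −0.0510 √h.
This is separable: 2 d(√h)/dt = −0.0510/A, so √h = √h₀ − (0.0510/(2A)) t.
t = 2A(√h₀ − √h)/0.0510 = 2·5.02·(√4.29 − √1.87)/0.0510
  = 10.040 × (2.0712 − 1.3675) / 0.0510 = 138.54 s.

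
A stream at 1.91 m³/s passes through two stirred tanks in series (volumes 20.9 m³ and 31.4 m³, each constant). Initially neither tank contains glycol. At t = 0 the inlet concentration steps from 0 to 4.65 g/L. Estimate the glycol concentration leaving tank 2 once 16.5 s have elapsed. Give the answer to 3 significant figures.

Time constants: τᵢ = Vᵢ/Q for each well-mixed tank.
τ₁ = 20.9/1.91 = 10.942 s; τ₂ = 31.4/1.91 = 16.440 s.
Solving the cascade with C₁(0)=C₂(0)=0 gives C₂(t) = C_in[1 − (τ₁ e^(−t/τ₁) − τ₂ e^(−t/τ₂))/(τ₁ − τ₂)].
At t = 16.5: e^(−t/τ₁) = 0.22138, e^(−t/τ₂) = 0.36653.
C₂ = 4.65·[1 − (10.942·0.22138 − 16.440·0.36653)/(-5.4974)] = 4.65·0.34453 = 1.6021 g/L.

1.60 g/L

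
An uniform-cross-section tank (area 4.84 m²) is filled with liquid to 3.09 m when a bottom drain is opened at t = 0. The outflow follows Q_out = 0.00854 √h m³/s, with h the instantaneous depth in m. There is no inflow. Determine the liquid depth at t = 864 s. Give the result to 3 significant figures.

0.991 m

With no inflow, A dh/dt = −0.00854 √h.
This is separable: 2 d(√h)/dt = −0.00854/A, so √h = √h₀ − (0.00854/(2A)) t.
√h = √3.09 − 0.00854·864/(2·4.84) = 1.7578 − 0.76225 = 0.99559.
h = 0.99559² = 0.99120 m.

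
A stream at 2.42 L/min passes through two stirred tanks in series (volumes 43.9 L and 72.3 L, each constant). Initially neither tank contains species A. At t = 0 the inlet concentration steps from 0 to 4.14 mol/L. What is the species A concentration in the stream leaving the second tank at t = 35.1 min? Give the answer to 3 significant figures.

Time constants: τᵢ = Vᵢ/Q for each well-mixed tank.
τ₁ = 43.9/2.42 = 18.140 min; τ₂ = 72.3/2.42 = 29.876 min.
Solving the cascade with C₁(0)=C₂(0)=0 gives C₂(t) = C_in[1 − (τ₁ e^(−t/τ₁) − τ₂ e^(−t/τ₂))/(τ₁ − τ₂)].
At t = 35.1: e^(−t/τ₁) = 0.14444, e^(−t/τ₂) = 0.30886.
C₂ = 4.14·[1 − (18.140·0.14444 − 29.876·0.30886)/(-11.736)] = 4.14·0.43697 = 1.8091 mol/L.

1.81 mol/L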